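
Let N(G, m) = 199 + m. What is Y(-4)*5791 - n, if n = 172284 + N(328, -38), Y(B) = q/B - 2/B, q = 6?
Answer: -178236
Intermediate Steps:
Y(B) = 4/B (Y(B) = 6/B - 2/B = 4/B)
n = 172445 (n = 172284 + (199 - 38) = 172284 + 161 = 172445)
Y(-4)*5791 - n = (4/(-4))*5791 - 1*172445 = (4*(-1/4))*5791 - 172445 = -1*5791 - 172445 = -5791 - 172445 = -178236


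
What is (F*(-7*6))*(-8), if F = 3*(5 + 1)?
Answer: 6048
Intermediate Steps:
F = 18 (F = 3*6 = 18)
(F*(-7*6))*(-8) = (18*(-7*6))*(-8) = (18*(-42))*(-8) = -756*(-8) = 6048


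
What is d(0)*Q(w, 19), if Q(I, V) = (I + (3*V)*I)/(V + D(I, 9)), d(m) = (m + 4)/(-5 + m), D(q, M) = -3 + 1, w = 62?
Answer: -14384/85 ≈ -169.22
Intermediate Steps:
D(q, M) = -2
d(m) = (4 + m)/(-5 + m)
Q(I, V) = (I + 3*I*V)/(-2 + V) (Q(I, V) = (I + (3*V)*I)/(V - 2) = (I + 3*I*V)/(-2 + V))
d(0)*Q(w, 19) = ((4 + 0)/(-5 + 0))*(62*(1 + 3*19)/(-2 + 19)) = (4/(-5))*(62*(1 + 57)/17) = (-⅕*4)*(62*(1/17)*58) = -⅘*3596/17 = -14384/85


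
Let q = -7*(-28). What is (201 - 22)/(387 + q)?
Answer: 179/583 ≈ 0.30703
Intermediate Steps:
q = 196
(201 - 22)/(387 + q) = (201 - 22)/(387 + 196) = 179/583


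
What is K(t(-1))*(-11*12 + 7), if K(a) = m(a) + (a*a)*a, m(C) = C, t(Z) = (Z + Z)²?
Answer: -8500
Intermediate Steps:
t(Z) = 4*Z² (t(Z) = (2*Z)² = 4*Z²)
K(a) = a + a³ (K(a) = a + (a*a)*a = a + a²*a = a + a³)
K(t(-1))*(-11*12 + 7) = (4*(-1)² + (4*(-1)²)³)*(-11*12 + 7) = (4*1 + (4*1)³)*(-132 + 7) = (4 + 4³)*(-125) = (4 + 64)*(-125) = 68*(-125) = -8500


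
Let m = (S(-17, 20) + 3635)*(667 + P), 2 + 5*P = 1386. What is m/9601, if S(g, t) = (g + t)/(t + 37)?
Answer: 325922454/912095 ≈ 357.33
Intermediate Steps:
P = 1384/5 (P = -⅖ + (⅕)*1386 = -⅖ + 1386/5 = 1384/5 ≈ 276.80)
S(g, t) = (g + t)/(37 + t)
m = 325922454/95 (m = ((-17 + 20)/(37 + 20) + 3635)*(667 + 1384/5) = (3/57 + 3635)*(4719/5) = ((1/57)*3 + 3635)*(4719/5) = (1/19 + 3635)*(4719/5) = (69066/19)*(4719/5) = 325922454/95 ≈ 3.4308e+6)
m/9601 = (325922454/95)/9601 = (325922454/95)*(1/9601) = 325922454/912095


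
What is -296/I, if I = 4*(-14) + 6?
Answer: 148/25 ≈ 5.9200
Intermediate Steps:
I = -50 (I = -56 + 6 = -50)
-296/I = -296/(-50) = -296*(-1/50) = 148/25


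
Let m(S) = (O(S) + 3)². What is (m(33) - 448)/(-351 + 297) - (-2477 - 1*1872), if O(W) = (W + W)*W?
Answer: -4521467/54 ≈ -83731.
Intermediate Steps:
O(W) = 2*W² (O(W) = (2*W)*W = 2*W²)
m(S) = (3 + 2*S²)² (m(S) = (2*S² + 3)² = (3 + 2*S²)²)
(m(33) - 448)/(-351 + 297) - (-2477 - 1*1872) = ((3 + 2*33²)² - 448)/(-351 + 297) - (-2477 - 1*1872) = ((3 + 2*1089)² - 448)/(-54) - (-2477 - 1872) = ((3 + 2178)² - 448)*(-1/54) - 1*(-4349) = (2181² - 448)*(-1/54) + 4349 = (4756761 - 448)*(-1/54) + 4349 = 4756313*(-1/54) + 4349 = -4756313/54 + 4349 = -4521467/54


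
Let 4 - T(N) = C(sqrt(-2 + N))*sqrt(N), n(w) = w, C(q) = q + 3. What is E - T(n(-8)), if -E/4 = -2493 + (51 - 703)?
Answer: 12576 - 4*sqrt(5) + 6*I*sqrt(2) ≈ 12567.0 + 8.4853*I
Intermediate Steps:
C(q) = 3 + q
T(N) = 4 - sqrt(N)*(3 + sqrt(-2 + N)) (T(N) = 4 - (3 + sqrt(-2 + N))*sqrt(N) = 4 - sqrt(N)*(3 + sqrt(-2 + N)))
E = 12580 (E = -4*(-2493 + (51 - 703)) = -4*(-2493 - 652) = -4*(-3145) = 12580)
E - T(n(-8)) = 12580 - (4 - sqrt(-8)*(3 + sqrt(-2 - 8))) = 12580 - (4 - 2*I*sqrt(2)*(3 + sqrt(-10))) = 12580 - (4 - 2*I*sqrt(2)*(3 + I*sqrt(10))) = 12580 + (-4 + 2*I*sqrt(2)*(3 + I*sqrt(10))) = 12576 + 2*I*sqrt(2)*(3 + I*sqrt(10))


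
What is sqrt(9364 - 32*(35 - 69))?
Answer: 2*sqrt(2613) ≈ 102.23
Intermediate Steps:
sqrt(9364 - 32*(35 - 69)) = sqrt(9364 - 32*(-34)) = sqrt(9364 + 1088) = sqrt(10452) = 2*sqrt(2613)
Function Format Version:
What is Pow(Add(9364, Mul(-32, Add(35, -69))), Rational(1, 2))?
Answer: Mul(2, Pow(2613, Rational(1, 2))) ≈ 102.23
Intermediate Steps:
Pow(Add(9364, Mul(-32, Add(35, -69))), Rational(1, 2)) = Pow(Add(9364, Mul(-32, -34)), Rational(1, 2)) = Pow(Add(9364, 1088), Rational(1, 2)) = Pow(10452, Rational(1, 2)) = Mul(2, Pow(2613, Rational(1, 2)))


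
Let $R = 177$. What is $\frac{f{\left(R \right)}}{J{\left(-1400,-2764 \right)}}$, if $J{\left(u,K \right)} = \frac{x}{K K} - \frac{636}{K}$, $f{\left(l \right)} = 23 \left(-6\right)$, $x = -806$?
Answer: $- \frac{527139024}{878549} \approx -600.01$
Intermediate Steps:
$f{\left(l \right)} = -138$
$J{\left(u,K \right)} = - \frac{806}{K^{2}} - \frac{636}{K}$ ($J{\left(u,K \right)} = - \frac{806}{K K} - \frac{636}{K} = - \frac{806}{K^{2}} - \frac{636}{K}$)
$\frac{f{\left(R \right)}}{J{\left(-1400,-2764 \right)}} = - \frac{138}{2 \cdot \frac{1}{7639696} \left(-403 - -878952\right)} = - \frac{138}{2 \cdot \frac{1}{7639696} \left(-403 + 878952\right)} = - \frac{138}{2 \cdot \frac{1}{7639696} \cdot 878549} = - \frac{138}{\frac{878549}{3819848}} = \left(-138\right) \frac{3819848}{878549} = - \frac{527139024}{878549}$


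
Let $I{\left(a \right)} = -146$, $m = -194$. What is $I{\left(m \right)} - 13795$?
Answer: $-13941$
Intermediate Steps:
$I{\left(m \right)} - 13795 = -146 - 13795 = -13941$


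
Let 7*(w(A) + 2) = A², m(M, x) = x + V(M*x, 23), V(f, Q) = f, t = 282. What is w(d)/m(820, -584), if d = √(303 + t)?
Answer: -571/3356248 ≈ -0.00017013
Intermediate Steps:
m(M, x) = x + M*x
d = 3*√65 (d = √(303 + 282) = √585 = 3*√65 ≈ 24.187)
w(A) = -2 + A²/7
w(d)/m(820, -584) = (-2 + (3*√65)²/7)/((-584*(1 + 820))) = (-2 + (⅐)*585)/((-584*821)) = (-2 + 585/7)/(-479464) = (571/7)*(-1/479464) = -571/3356248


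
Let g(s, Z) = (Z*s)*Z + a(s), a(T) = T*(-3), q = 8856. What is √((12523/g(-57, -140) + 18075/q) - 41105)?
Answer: I*√1379398657885459694462/183192756 ≈ 202.74*I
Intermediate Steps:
a(T) = -3*T
g(s, Z) = -3*s + s*Z² (g(s, Z) = (Z*s)*Z - 3*s = s*Z² - 3*s = -3*s + s*Z²)
√((12523/g(-57, -140) + 18075/q) - 41105) = √((12523/((-57*(-3 + (-140)²))) + 18075/8856) - 41105) = √((12523/((-57*(-3 + 19600))) + 18075*(1/8856)) - 41105) = √((12523/((-57*19597)) + 6025/2952) - 41105) = √((12523/(-1117029) + 6025/2952) - 41105) = √((12523*(-1/1117029) + 6025/2952) - 41105) = √((-12523/1117029 + 6025/2952) - 41105) = √(2231043943/1099156536 - 41105) = √(-45178598368337/1099156536) = I*√1379398657885459694462/183192756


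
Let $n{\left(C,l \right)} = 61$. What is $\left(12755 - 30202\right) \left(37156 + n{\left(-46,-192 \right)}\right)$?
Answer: $-649324999$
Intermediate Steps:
$\left(12755 - 30202\right) \left(37156 + n{\left(-46,-192 \right)}\right) = \left(12755 - 30202\right) \left(37156 + 61\right) = \left(-17447\right) 37217 = -649324999$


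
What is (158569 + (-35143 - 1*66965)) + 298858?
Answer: 355319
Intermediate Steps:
(158569 + (-35143 - 1*66965)) + 298858 = (158569 + (-35143 - 66965)) + 298858 = (158569 - 102108) + 298858 = 56461 + 298858 = 355319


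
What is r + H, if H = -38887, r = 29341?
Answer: -9546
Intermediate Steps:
r + H = 29341 - 38887 = -9546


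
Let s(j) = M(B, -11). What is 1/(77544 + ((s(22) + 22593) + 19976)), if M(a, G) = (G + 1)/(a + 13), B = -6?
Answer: 7/840781 ≈ 8.3256e-6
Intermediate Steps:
M(a, G) = (1 + G)/(13 + a)
s(j) = -10/7 (s(j) = (1 - 11)/(13 - 6) = -10/7)
1/(77544 + ((s(22) + 22593) + 19976)) = 1/(77544 + ((-10/7 + 22593) + 19976)) = 1/(77544 + (158141/7 + 19976)) = 1/(77544 + 297973/7) = 1/(840781/7) = 7/840781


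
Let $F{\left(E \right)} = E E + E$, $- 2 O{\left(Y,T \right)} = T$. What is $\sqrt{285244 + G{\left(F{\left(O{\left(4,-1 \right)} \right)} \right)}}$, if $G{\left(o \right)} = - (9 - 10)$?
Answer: $\sqrt{285245} \approx 534.08$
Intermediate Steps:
$O{\left(Y,T \right)} = - \frac{T}{2}$
$F{\left(E \right)} = E + E^{2}$ ($F{\left(E \right)} = E^{2} + E = E + E^{2}$)
$G{\left(o \right)} = 1$ ($G{\left(o \right)} = - (9 - 10) = \left(-1\right) \left(-1\right) = 1$)
$\sqrt{285244 + G{\left(F{\left(O{\left(4,-1 \right)} \right)} \right)}} = \sqrt{285244 + 1} = \sqrt{285245}$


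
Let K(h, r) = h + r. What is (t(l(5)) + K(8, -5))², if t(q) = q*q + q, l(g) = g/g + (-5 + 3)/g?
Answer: 9801/625 ≈ 15.682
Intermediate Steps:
l(g) = 1 - 2/g
t(q) = q + q² (t(q) = q² + q = q + q²)
(t(l(5)) + K(8, -5))² = (((-2 + 5)/5)*(1 + (-2 + 5)/5) + (8 - 5))² = (((⅕)*3)*(1 + (⅕)*3) + 3)² = (3*(1 + ⅗)/5 + 3)² = ((⅗)*(8/5) + 3)² = (24/25 + 3)² = (99/25)² = 9801/625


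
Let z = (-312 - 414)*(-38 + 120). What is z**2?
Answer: 3544059024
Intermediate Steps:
z = -59532 (z = -726*82 = -59532)
z**2 = (-59532)**2 = 3544059024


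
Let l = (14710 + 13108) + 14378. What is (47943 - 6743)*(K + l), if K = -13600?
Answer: 1178155200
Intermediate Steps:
l = 42196 (l = 27818 + 14378 = 42196)
(47943 - 6743)*(K + l) = (47943 - 6743)*(-13600 + 42196) = 41200*28596 = 1178155200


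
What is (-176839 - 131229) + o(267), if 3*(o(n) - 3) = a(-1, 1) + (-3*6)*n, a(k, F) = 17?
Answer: -928984/3 ≈ -3.0966e+5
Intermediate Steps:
o(n) = 26/3 - 6*n (o(n) = 3 + (17 + (-3*6)*n)/3 = 3 + (17 - 18*n)/3 = 3 + (17/3 - 6*n) = 26/3 - 6*n)
(-176839 - 131229) + o(267) = (-176839 - 131229) + (26/3 - 6*267) = -308068 + (26/3 - 1602) = -308068 - 4780/3 = -928984/3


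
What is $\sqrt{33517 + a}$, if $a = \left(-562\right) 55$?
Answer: $\sqrt{2607} \approx 51.059$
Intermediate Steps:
$a = -30910$
$\sqrt{33517 + a} = \sqrt{33517 - 30910} = \sqrt{2607}$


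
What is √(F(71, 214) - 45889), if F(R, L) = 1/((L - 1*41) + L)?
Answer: I*√763638806/129 ≈ 214.22*I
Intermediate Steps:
F(R, L) = 1/(-41 + 2*L) (F(R, L) = 1/((L - 41) + L) = 1/((-41 + L) + L) = 1/(-41 + 2*L))
√(F(71, 214) - 45889) = √(1/(-41 + 2*214) - 45889) = √(1/(-41 + 428) - 45889) = √(1/387 - 45889) = √(-17759042/387) = I*√763638806/129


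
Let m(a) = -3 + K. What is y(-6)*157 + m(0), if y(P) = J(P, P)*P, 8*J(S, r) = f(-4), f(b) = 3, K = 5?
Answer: -1405/4 ≈ -351.25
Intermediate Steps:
J(S, r) = 3/8 (J(S, r) = (1/8)*3 = 3/8)
m(a) = 2 (m(a) = -3 + 5 = 2)
y(P) = 3*P/8
y(-6)*157 + m(0) = ((3/8)*(-6))*157 + 2 = -9/4*157 + 2 = -1413/4 + 2 = -1405/4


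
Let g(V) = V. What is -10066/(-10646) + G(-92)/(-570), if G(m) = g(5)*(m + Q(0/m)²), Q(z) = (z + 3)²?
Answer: 632315/606822 ≈ 1.0420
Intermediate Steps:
Q(z) = (3 + z)²
G(m) = 405 + 5*m (G(m) = 5*(m + ((3 + 0/m)²)²) = 5*(m + ((3 + 0)²)²) = 5*(m + (3²)²) = 5*(m + 9²) = 5*(m + 81) = 5*(81 + m) = 405 + 5*m)
-10066/(-10646) + G(-92)/(-570) = -10066/(-10646) + (405 + 5*(-92))/(-570) = -10066*(-1/10646) + (405 - 460)*(-1/570) = 5033/5323 - 55*(-1/570) = 5033/5323 + 11/114 = 632315/606822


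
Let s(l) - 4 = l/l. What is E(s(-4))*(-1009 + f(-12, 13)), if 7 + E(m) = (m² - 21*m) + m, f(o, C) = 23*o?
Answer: 105370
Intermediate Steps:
s(l) = 5 (s(l) = 4 + l/l = 4 + 1 = 5)
E(m) = -7 + m² - 20*m (E(m) = -7 + ((m² - 21*m) + m) = -7 + (m² - 20*m) = -7 + m² - 20*m)
E(s(-4))*(-1009 + f(-12, 13)) = (-7 + 5² - 20*5)*(-1009 + 23*(-12)) = (-7 + 25 - 100)*(-1009 - 276) = -82*(-1285) = 105370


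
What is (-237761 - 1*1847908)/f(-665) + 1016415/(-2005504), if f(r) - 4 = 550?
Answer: -2091690308043/555524608 ≈ -3765.3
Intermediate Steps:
f(r) = 554 (f(r) = 4 + 550 = 554)
(-237761 - 1*1847908)/f(-665) + 1016415/(-2005504) = (-237761 - 1*1847908)/554 + 1016415/(-2005504) = (-237761 - 1847908)*(1/554) + 1016415*(-1/2005504) = -2085669*1/554 - 1016415/2005504 = -2085669/554 - 1016415/2005504 = -2091690308043/555524608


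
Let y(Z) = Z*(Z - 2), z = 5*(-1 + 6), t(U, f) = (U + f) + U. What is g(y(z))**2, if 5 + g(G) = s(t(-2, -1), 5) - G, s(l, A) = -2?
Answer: 338724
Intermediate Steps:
t(U, f) = f + 2*U
z = 25 (z = 5*5 = 25)
y(Z) = Z*(-2 + Z)
g(G) = -7 - G (g(G) = -5 + (-2 - G) = -7 - G)
g(y(z))**2 = (-7 - 25*(-2 + 25))**2 = (-7 - 25*23)**2 = (-7 - 1*575)**2 = (-7 - 575)**2 = (-582)**2 = 338724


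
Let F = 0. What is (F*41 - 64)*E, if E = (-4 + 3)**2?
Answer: -64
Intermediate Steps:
E = 1 (E = (-1)**2 = 1)
(F*41 - 64)*E = (0*41 - 64)*1 = (0 - 64)*1 = -64*1 = -64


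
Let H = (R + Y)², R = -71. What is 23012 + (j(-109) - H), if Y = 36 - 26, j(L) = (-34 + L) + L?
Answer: 19039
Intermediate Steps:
j(L) = -34 + 2*L
Y = 10
H = 3721 (H = (-71 + 10)² = (-61)² = 3721)
23012 + (j(-109) - H) = 23012 + ((-34 + 2*(-109)) - 1*3721) = 23012 + ((-34 - 218) - 3721) = 23012 + (-252 - 3721) = 23012 - 3973 = 19039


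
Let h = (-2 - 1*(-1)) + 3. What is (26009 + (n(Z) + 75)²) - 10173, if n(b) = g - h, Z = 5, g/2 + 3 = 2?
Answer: 20877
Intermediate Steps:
g = -2 (g = -6 + 2*2 = -6 + 4 = -2)
h = 2 (h = (-2 + 1) + 3 = -1 + 3 = 2)
n(b) = -4 (n(b) = -2 - 1*2 = -2 - 2 = -4)
(26009 + (n(Z) + 75)²) - 10173 = (26009 + (-4 + 75)²) - 10173 = (26009 + 71²) - 10173 = (26009 + 5041) - 10173 = 31050 - 10173 = 20877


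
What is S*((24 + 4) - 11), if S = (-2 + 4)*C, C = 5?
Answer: 170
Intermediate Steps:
S = 10 (S = (-2 + 4)*5 = 2*5 = 10)
S*((24 + 4) - 11) = 10*((24 + 4) - 11) = 10*(28 - 11) = 10*17 = 170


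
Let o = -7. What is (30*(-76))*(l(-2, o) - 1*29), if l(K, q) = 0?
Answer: 66120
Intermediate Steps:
(30*(-76))*(l(-2, o) - 1*29) = (30*(-76))*(0 - 1*29) = -2280*(0 - 29) = -2280*(-29) = 66120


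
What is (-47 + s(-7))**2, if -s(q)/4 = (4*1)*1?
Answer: 3969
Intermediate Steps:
s(q) = -16 (s(q) = -4*4*1 = -16)
(-47 + s(-7))**2 = (-47 - 16)**2 = (-63)**2 = 3969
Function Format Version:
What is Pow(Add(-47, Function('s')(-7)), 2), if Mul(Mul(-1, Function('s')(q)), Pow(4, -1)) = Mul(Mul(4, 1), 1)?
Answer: 3969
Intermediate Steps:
Function('s')(q) = -16 (Function('s')(q) = Mul(-4, Mul(Mul(4, 1), 1)) = Mul(-4, Mul(4, 1)) = Mul(-4, 4) = -16)
Pow(Add(-47, Function('s')(-7)), 2) = Pow(Add(-47, -16), 2) = Pow(-63, 2) = 3969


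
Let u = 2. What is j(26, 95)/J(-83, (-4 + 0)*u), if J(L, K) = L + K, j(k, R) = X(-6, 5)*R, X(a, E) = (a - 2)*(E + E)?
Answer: 7600/91 ≈ 83.516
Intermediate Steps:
X(a, E) = 2*E*(-2 + a) (X(a, E) = (-2 + a)*(2*E) = 2*E*(-2 + a))
j(k, R) = -80*R (j(k, R) = (2*5*(-2 - 6))*R = (2*5*(-8))*R = -80*R)
J(L, K) = K + L
j(26, 95)/J(-83, (-4 + 0)*u) = (-80*95)/((-4 + 0)*2 - 83) = -7600/(-4*2 - 83) = -7600/(-8 - 83) = -7600/(-91) = -7600*(-1/91) = 7600/91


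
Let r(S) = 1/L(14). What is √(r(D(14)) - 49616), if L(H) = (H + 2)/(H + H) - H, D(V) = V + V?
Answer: I*√438407634/94 ≈ 222.75*I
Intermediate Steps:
D(V) = 2*V
L(H) = -H + (2 + H)/(2*H) (L(H) = (2 + H)/((2*H)) - H = (2 + H)*(1/(2*H)) - H = (2 + H)/(2*H) - H = -H + (2 + H)/(2*H))
r(S) = -7/94 (r(S) = 1/(½ + 1/14 - 1*14) = 1/(½ + 1/14 - 14) = 1/(-94/7) = -7/94)
√(r(D(14)) - 49616) = √(-7/94 - 49616) = √(-4663911/94) = I*√438407634/94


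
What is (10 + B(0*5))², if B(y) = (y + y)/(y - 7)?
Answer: 100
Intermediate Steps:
B(y) = 2*y/(-7 + y) (B(y) = (2*y)/(-7 + y) = 2*y/(-7 + y))
(10 + B(0*5))² = (10 + 2*(0*5)/(-7 + 0*5))² = (10 + 2*0/(-7 + 0))² = (10 + 2*0/(-7))² = (10 + 2*0*(-⅐))² = (10 + 0)² = 10² = 100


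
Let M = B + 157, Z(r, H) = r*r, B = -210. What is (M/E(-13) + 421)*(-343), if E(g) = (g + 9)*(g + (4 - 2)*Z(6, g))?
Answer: -34097287/236 ≈ -1.4448e+5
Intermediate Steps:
Z(r, H) = r²
M = -53 (M = -210 + 157 = -53)
E(g) = (9 + g)*(72 + g) (E(g) = (g + 9)*(g + (4 - 2)*6²) = (9 + g)*(g + 2*36) = (9 + g)*(g + 72) = (9 + g)*(72 + g))
(M/E(-13) + 421)*(-343) = (-53/(648 + (-13)² + 81*(-13)) + 421)*(-343) = (-53/(648 + 169 - 1053) + 421)*(-343) = (-53/(-236) + 421)*(-343) = (-53*(-1/236) + 421)*(-343) = (53/236 + 421)*(-343) = (99409/236)*(-343) = -34097287/236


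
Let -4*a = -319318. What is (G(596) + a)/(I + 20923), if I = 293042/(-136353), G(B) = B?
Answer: 21932516403/5705241554 ≈ 3.8443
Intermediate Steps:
a = 159659/2 (a = -¼*(-319318) = 159659/2 ≈ 79830.)
I = -293042/136353 (I = 293042*(-1/136353) = -293042/136353 ≈ -2.1491)
(G(596) + a)/(I + 20923) = (596 + 159659/2)/(-293042/136353 + 20923) = 160851/(2*(2852620777/136353)) = (160851/2)*(136353/2852620777) = 21932516403/5705241554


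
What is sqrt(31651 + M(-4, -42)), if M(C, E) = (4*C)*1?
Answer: 3*sqrt(3515) ≈ 177.86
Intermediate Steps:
M(C, E) = 4*C
sqrt(31651 + M(-4, -42)) = sqrt(31651 + 4*(-4)) = sqrt(31651 - 16) = sqrt(31635) = 3*sqrt(3515)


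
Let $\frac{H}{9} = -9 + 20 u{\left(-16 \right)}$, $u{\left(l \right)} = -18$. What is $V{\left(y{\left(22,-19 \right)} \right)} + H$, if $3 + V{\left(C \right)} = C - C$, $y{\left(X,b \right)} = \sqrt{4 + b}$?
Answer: $-3324$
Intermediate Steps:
$V{\left(C \right)} = -3$ ($V{\left(C \right)} = -3 + \left(C - C\right) = -3 + 0 = -3$)
$H = -3321$ ($H = 9 \left(-9 + 20 \left(-18\right)\right) = 9 \left(-9 - 360\right) = 9 \left(-369\right) = -3321$)
$V{\left(y{\left(22,-19 \right)} \right)} + H = -3 - 3321 = -3324$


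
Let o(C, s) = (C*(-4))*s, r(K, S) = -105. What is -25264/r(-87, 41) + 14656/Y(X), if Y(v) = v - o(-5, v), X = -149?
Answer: 73061264/297255 ≈ 245.79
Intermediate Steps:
o(C, s) = -4*C*s (o(C, s) = (-4*C)*s = -4*C*s)
Y(v) = -19*v (Y(v) = v - (-4)*(-5)*v = v - 20*v = -19*v)
-25264/r(-87, 41) + 14656/Y(X) = -25264/(-105) + 14656/((-19*(-149))) = -25264*(-1/105) + 14656/2831 = 25264/105 + 14656*(1/2831) = 25264/105 + 14656/2831 = 73061264/297255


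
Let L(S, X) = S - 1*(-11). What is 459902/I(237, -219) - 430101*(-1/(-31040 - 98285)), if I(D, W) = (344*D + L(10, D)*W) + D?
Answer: 1877689456/712820925 ≈ 2.6342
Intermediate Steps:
L(S, X) = 11 + S (L(S, X) = S + 11 = 11 + S)
I(D, W) = 21*W + 345*D (I(D, W) = (344*D + (11 + 10)*W) + D = (344*D + 21*W) + D = (21*W + 344*D) + D = 21*W + 345*D)
459902/I(237, -219) - 430101*(-1/(-31040 - 98285)) = 459902/(21*(-219) + 345*237) - 430101*(-1/(-31040 - 98285)) = 459902/(-4599 + 81765) - 430101/((-1*(-129325))) = 459902/77166 - 430101/129325 = 459902*(1/77166) - 430101*1/129325 = 229951/38583 - 61443/18475 = 1877689456/712820925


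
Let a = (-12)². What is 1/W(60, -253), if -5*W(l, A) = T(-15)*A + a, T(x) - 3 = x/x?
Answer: 5/868 ≈ 0.0057604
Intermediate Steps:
T(x) = 4 (T(x) = 3 + x/x = 3 + 1 = 4)
a = 144
W(l, A) = -144/5 - 4*A/5 (W(l, A) = -(4*A + 144)/5 = -(144 + 4*A)/5 = -144/5 - 4*A/5)
1/W(60, -253) = 1/(-144/5 - ⅘*(-253)) = 1/(-144/5 + 1012/5) = 1/(868/5) = 5/868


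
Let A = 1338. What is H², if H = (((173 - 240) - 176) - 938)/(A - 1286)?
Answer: 1394761/2704 ≈ 515.81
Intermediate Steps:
H = -1181/52 (H = (((173 - 240) - 176) - 938)/(1338 - 1286) = ((-67 - 176) - 938)/52 = (-243 - 938)*(1/52) = -1181*1/52 = -1181/52 ≈ -22.712)
H² = (-1181/52)² = 1394761/2704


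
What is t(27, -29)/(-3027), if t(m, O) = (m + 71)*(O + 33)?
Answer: -392/3027 ≈ -0.12950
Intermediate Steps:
t(m, O) = (33 + O)*(71 + m) (t(m, O) = (71 + m)*(33 + O) = (33 + O)*(71 + m))
t(27, -29)/(-3027) = (2343 + 33*27 + 71*(-29) - 29*27)/(-3027) = (2343 + 891 - 2059 - 783)*(-1/3027) = 392*(-1/3027) = -392/3027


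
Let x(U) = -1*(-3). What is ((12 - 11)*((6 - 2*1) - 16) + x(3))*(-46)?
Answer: 414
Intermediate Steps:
x(U) = 3
((12 - 11)*((6 - 2*1) - 16) + x(3))*(-46) = ((12 - 11)*((6 - 2*1) - 16) + 3)*(-46) = (1*((6 - 2) - 16) + 3)*(-46) = (1*(4 - 16) + 3)*(-46) = (1*(-12) + 3)*(-46) = (-12 + 3)*(-46) = -9*(-46) = 414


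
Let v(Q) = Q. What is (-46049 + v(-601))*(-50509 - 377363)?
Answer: 19960228800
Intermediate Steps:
(-46049 + v(-601))*(-50509 - 377363) = (-46049 - 601)*(-50509 - 377363) = -46650*(-427872) = 19960228800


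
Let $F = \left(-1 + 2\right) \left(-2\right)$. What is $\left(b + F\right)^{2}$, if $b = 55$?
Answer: $2809$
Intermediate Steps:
$F = -2$ ($F = 1 \left(-2\right) = -2$)
$\left(b + F\right)^{2} = \left(55 - 2\right)^{2} = 53^{2} = 2809$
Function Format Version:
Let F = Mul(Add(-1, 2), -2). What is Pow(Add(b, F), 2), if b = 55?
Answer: 2809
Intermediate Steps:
F = -2 (F = Mul(1, -2) = -2)
Pow(Add(b, F), 2) = Pow(Add(55, -2), 2) = Pow(53, 2) = 2809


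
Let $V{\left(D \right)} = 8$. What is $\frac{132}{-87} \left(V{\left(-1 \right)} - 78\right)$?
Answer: $\frac{3080}{29} \approx 106.21$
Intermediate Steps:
$\frac{132}{-87} \left(V{\left(-1 \right)} - 78\right) = \frac{132}{-87} \left(8 - 78\right) = 132 \left(- \frac{1}{87}\right) \left(8 - 78\right) = \left(- \frac{44}{29}\right) \left(-70\right) = \frac{3080}{29}$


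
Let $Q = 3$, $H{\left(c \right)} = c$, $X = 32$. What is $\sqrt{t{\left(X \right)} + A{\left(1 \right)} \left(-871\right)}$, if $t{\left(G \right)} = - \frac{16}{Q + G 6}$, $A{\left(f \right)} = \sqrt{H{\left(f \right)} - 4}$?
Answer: $\frac{\sqrt{-3120 - 33119775 i \sqrt{3}}}{195} \approx 27.464 - 27.465 i$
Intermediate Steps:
$A{\left(f \right)} = \sqrt{-4 + f}$ ($A{\left(f \right)} = \sqrt{f - 4} = \sqrt{-4 + f}$)
$t{\left(G \right)} = - \frac{16}{3 + 6 G}$ ($t{\left(G \right)} = - \frac{16}{3 + G 6} = - \frac{16}{3 + 6 G}$)
$\sqrt{t{\left(X \right)} + A{\left(1 \right)} \left(-871\right)} = \sqrt{- \frac{16}{3 + 6 \cdot 32} + \sqrt{-4 + 1} \left(-871\right)} = \sqrt{- \frac{16}{3 + 192} + \sqrt{-3} \left(-871\right)} = \sqrt{- \frac{16}{195} + i \sqrt{3} \left(-871\right)} = \sqrt{\left(-16\right) \frac{1}{195} - 871 i \sqrt{3}} = \sqrt{- \frac{16}{195} - 871 i \sqrt{3}}$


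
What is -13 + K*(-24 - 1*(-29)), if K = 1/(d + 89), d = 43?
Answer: -1711/132 ≈ -12.962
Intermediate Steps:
K = 1/132 (K = 1/(43 + 89) = 1/132 ≈ 0.0075758)
-13 + K*(-24 - 1*(-29)) = -13 + (-24 - 1*(-29))/132 = -13 + (-24 + 29)/132 = -13 + (1/132)*5 = -13 + 5/132 = -1711/132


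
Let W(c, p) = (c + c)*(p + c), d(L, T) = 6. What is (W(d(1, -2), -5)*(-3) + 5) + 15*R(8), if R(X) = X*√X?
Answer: -31 + 240*√2 ≈ 308.41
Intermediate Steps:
W(c, p) = 2*c*(c + p) (W(c, p) = (2*c)*(c + p) = 2*c*(c + p))
R(X) = X^(3/2)
(W(d(1, -2), -5)*(-3) + 5) + 15*R(8) = ((2*6*(6 - 5))*(-3) + 5) + 15*8^(3/2) = ((2*6*1)*(-3) + 5) + 15*(16*√2) = (12*(-3) + 5) + 240*√2 = (-36 + 5) + 240*√2 = -31 + 240*√2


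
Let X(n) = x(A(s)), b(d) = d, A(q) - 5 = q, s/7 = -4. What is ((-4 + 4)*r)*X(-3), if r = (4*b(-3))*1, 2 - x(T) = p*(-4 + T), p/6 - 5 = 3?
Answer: 0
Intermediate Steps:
p = 48 (p = 30 + 6*3 = 30 + 18 = 48)
s = -28 (s = 7*(-4) = -28)
A(q) = 5 + q
x(T) = 194 - 48*T (x(T) = 2 - 48*(-4 + T) = 2 - (-192 + 48*T) = 2 + (192 - 48*T) = 194 - 48*T)
X(n) = 1298 (X(n) = 194 - 48*(5 - 28) = 194 - 48*(-23) = 194 + 1104 = 1298)
r = -12 (r = (4*(-3))*1 = -12*1 = -12)
((-4 + 4)*r)*X(-3) = ((-4 + 4)*(-12))*1298 = (0*(-12))*1298 = 0*1298 = 0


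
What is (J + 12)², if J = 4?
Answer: 256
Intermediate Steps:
(J + 12)² = (4 + 12)² = 16² = 256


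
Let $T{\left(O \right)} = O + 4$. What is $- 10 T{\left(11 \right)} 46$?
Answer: $-6900$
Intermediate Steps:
$T{\left(O \right)} = 4 + O$
$- 10 T{\left(11 \right)} 46 = - 10 \left(4 + 11\right) 46 = \left(-10\right) 15 \cdot 46 = \left(-150\right) 46 = -6900$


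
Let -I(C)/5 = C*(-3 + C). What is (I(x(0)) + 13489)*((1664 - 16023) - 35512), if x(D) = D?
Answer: -672709919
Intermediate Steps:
I(C) = -5*C*(-3 + C)
(I(x(0)) + 13489)*((1664 - 16023) - 35512) = (5*0*(3 - 1*0) + 13489)*((1664 - 16023) - 35512) = (5*0*(3 + 0) + 13489)*(-14359 - 35512) = (5*0*3 + 13489)*(-49871) = (0 + 13489)*(-49871) = 13489*(-49871) = -672709919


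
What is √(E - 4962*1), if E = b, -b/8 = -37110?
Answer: √291918 ≈ 540.29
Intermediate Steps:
b = 296880 (b = -8*(-37110) = 296880)
E = 296880
√(E - 4962*1) = √(296880 - 4962*1) = √(296880 - 4962) = √291918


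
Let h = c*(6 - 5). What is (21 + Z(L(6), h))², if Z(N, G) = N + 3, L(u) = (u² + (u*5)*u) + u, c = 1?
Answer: 60516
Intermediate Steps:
h = 1 (h = 1*(6 - 5) = 1*1 = 1)
L(u) = u + 6*u² (L(u) = (u² + (5*u)*u) + u = (u² + 5*u²) + u = 6*u² + u = u + 6*u²)
Z(N, G) = 3 + N
(21 + Z(L(6), h))² = (21 + (3 + 6*(1 + 6*6)))² = (21 + (3 + 6*(1 + 36)))² = (21 + (3 + 6*37))² = (21 + (3 + 222))² = (21 + 225)² = 246² = 60516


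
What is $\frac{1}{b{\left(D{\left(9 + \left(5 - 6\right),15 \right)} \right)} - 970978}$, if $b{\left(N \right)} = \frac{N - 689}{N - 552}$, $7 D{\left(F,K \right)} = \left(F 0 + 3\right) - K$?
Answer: $- \frac{3876}{3763505893} \approx -1.0299 \cdot 10^{-6}$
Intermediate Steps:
$D{\left(F,K \right)} = \frac{3}{7} - \frac{K}{7}$ ($D{\left(F,K \right)} = \frac{\left(F 0 + 3\right) - K}{7} = \frac{\left(0 + 3\right) - K}{7} = \frac{3 - K}{7} = \frac{3}{7} - \frac{K}{7}$)
$b{\left(N \right)} = \frac{-689 + N}{-552 + N}$
$\frac{1}{b{\left(D{\left(9 + \left(5 - 6\right),15 \right)} \right)} - 970978} = \frac{1}{\frac{-689 + \left(\frac{3}{7} - \frac{15}{7}\right)}{-552 + \left(\frac{3}{7} - \frac{15}{7}\right)} - 970978} = \frac{1}{\frac{-689 - \frac{12}{7}}{-552 - \frac{12}{7}} - 970978} = \frac{1}{\frac{1}{- \frac{3876}{7}} \left(- \frac{4835}{7}\right) - 970978} = \frac{1}{\left(- \frac{7}{3876}\right) \left(- \frac{4835}{7}\right) - 970978} = \frac{1}{\frac{4835}{3876} - 970978} = \frac{1}{- \frac{3763505893}{3876}} = - \frac{3876}{3763505893}$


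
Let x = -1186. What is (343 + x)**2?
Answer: 710649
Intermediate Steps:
(343 + x)**2 = (343 - 1186)**2 = (-843)**2 = 710649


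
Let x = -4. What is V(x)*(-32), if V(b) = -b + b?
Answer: 0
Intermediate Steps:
V(b) = 0
V(x)*(-32) = 0*(-32) = 0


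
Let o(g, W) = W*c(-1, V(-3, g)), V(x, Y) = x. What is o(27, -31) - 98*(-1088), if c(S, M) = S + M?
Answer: 106748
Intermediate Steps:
c(S, M) = M + S
o(g, W) = -4*W (o(g, W) = W*(-3 - 1) = W*(-4) = -4*W)
o(27, -31) - 98*(-1088) = -4*(-31) - 98*(-1088) = 124 + 106624 = 106748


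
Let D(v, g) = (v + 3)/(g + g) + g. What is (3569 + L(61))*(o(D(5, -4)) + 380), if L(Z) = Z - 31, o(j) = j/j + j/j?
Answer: 1374818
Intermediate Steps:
D(v, g) = g + (3 + v)/(2*g) (D(v, g) = (3 + v)/((2*g)) + g = (3 + v)*(1/(2*g)) + g = (3 + v)/(2*g) + g = g + (3 + v)/(2*g))
o(j) = 2 (o(j) = 1 + 1 = 2)
L(Z) = -31 + Z
(3569 + L(61))*(o(D(5, -4)) + 380) = (3569 + (-31 + 61))*(2 + 380) = (3569 + 30)*382 = 3599*382 = 1374818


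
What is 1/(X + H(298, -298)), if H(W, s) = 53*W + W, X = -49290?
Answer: -1/33198 ≈ -3.0122e-5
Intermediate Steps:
H(W, s) = 54*W
1/(X + H(298, -298)) = 1/(-49290 + 54*298) = 1/(-49290 + 16092) = 1/(-33198) = -1/33198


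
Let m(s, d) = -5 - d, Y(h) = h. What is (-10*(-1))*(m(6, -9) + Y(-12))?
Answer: -80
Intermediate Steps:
(-10*(-1))*(m(6, -9) + Y(-12)) = (-10*(-1))*((-5 - 1*(-9)) - 12) = 10*((-5 + 9) - 12) = 10*(4 - 12) = 10*(-8) = -80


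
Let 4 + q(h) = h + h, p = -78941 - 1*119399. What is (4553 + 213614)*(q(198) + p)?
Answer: -43185721316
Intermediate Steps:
p = -198340 (p = -78941 - 119399 = -198340)
q(h) = -4 + 2*h (q(h) = -4 + (h + h) = -4 + 2*h)
(4553 + 213614)*(q(198) + p) = (4553 + 213614)*((-4 + 2*198) - 198340) = 218167*((-4 + 396) - 198340) = 218167*(392 - 198340) = 218167*(-197948) = -43185721316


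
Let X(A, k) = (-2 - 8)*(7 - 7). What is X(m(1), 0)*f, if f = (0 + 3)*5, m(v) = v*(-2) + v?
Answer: 0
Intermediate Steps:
m(v) = -v (m(v) = -2*v + v = -v)
f = 15 (f = 3*5 = 15)
X(A, k) = 0 (X(A, k) = -10*0 = 0)
X(m(1), 0)*f = 0*15 = 0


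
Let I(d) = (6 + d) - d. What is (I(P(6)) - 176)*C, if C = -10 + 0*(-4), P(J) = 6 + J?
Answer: 1700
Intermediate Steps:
I(d) = 6
C = -10 (C = -10 + 0 = -10)
(I(P(6)) - 176)*C = (6 - 176)*(-10) = -170*(-10) = 1700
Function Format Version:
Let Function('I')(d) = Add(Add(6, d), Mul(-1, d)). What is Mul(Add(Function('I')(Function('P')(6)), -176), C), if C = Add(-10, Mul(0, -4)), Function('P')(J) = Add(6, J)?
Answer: 1700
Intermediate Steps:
Function('I')(d) = 6
C = -10 (C = Add(-10, 0) = -10)
Mul(Add(Function('I')(Function('P')(6)), -176), C) = Mul(Add(6, -176), -10) = Mul(-170, -10) = 1700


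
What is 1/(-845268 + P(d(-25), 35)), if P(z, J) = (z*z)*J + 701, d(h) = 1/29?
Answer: -841/710280812 ≈ -1.1840e-6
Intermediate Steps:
d(h) = 1/29
P(z, J) = 701 + J*z² (P(z, J) = z²*J + 701 = J*z² + 701 = 701 + J*z²)
1/(-845268 + P(d(-25), 35)) = 1/(-845268 + (701 + 35*(1/29)²)) = 1/(-845268 + (701 + 35*(1/841))) = 1/(-845268 + (701 + 35/841)) = 1/(-845268 + 589576/841) = 1/(-710280812/841) = -841/710280812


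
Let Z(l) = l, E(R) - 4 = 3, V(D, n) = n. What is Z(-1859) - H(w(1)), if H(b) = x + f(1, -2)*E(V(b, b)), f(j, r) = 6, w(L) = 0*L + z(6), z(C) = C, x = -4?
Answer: -1897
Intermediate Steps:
E(R) = 7 (E(R) = 4 + 3 = 7)
w(L) = 6 (w(L) = 0*L + 6 = 0 + 6 = 6)
H(b) = 38 (H(b) = -4 + 6*7 = -4 + 42 = 38)
Z(-1859) - H(w(1)) = -1859 - 1*38 = -1859 - 38 = -1897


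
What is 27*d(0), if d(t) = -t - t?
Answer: 0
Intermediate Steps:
d(t) = -2*t
27*d(0) = 27*(-2*0) = 27*0 = 0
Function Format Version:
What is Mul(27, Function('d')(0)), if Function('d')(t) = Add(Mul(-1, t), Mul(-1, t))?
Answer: 0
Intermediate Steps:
Function('d')(t) = Mul(-2, t)
Mul(27, Function('d')(0)) = Mul(27, Mul(-2, 0)) = Mul(27, 0) = 0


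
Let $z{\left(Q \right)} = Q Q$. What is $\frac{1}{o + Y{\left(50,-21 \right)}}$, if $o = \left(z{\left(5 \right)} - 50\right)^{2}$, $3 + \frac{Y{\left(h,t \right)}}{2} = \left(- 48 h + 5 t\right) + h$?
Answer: $- \frac{1}{4291} \approx -0.00023305$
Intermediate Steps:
$z{\left(Q \right)} = Q^{2}$
$Y{\left(h,t \right)} = -6 - 94 h + 10 t$ ($Y{\left(h,t \right)} = -6 + 2 \left(\left(- 48 h + 5 t\right) + h\right) = -6 + 2 \left(- 47 h + 5 t\right) = -6 - \left(- 10 t + 94 h\right) = -6 - 94 h + 10 t$)
$o = 625$ ($o = \left(5^{2} - 50\right)^{2} = \left(25 - 50\right)^{2} = \left(-25\right)^{2} = 625$)
$\frac{1}{o + Y{\left(50,-21 \right)}} = \frac{1}{625 - 4916} = \frac{1}{-4291} = - \frac{1}{4291}$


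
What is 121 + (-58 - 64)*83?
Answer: -10005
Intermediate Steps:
121 + (-58 - 64)*83 = 121 - 122*83 = 121 - 10126 = -10005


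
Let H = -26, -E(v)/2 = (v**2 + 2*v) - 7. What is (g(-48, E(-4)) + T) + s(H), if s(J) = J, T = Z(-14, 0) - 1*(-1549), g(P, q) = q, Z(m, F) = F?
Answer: 1521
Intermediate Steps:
E(v) = 14 - 4*v - 2*v**2 (E(v) = -2*((v**2 + 2*v) - 7) = -2*(-7 + v**2 + 2*v) = 14 - 4*v - 2*v**2)
T = 1549 (T = 0 - 1*(-1549) = 0 + 1549 = 1549)
(g(-48, E(-4)) + T) + s(H) = ((14 - 4*(-4) - 2*(-4)**2) + 1549) - 26 = ((14 + 16 - 2*16) + 1549) - 26 = ((14 + 16 - 32) + 1549) - 26 = (-2 + 1549) - 26 = 1547 - 26 = 1521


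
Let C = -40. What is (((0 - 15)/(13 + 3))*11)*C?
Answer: 825/2 ≈ 412.50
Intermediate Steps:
(((0 - 15)/(13 + 3))*11)*C = (((0 - 15)/(13 + 3))*11)*(-40) = (-15/16*11)*(-40) = (-15*1/16*11)*(-40) = -15/16*11*(-40) = -165/16*(-40) = 825/2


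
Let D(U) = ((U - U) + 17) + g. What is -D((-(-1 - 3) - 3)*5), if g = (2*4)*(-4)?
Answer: 15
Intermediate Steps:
g = -32 (g = 8*(-4) = -32)
D(U) = -15 (D(U) = ((U - U) + 17) - 32 = (0 + 17) - 32 = 17 - 32 = -15)
-D((-(-1 - 3) - 3)*5) = -1*(-15) = 15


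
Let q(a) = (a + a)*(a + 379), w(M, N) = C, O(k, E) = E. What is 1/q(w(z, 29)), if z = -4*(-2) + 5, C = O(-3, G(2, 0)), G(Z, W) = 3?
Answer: 1/2292 ≈ 0.00043630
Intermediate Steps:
C = 3
z = 13 (z = 8 + 5 = 13)
w(M, N) = 3
q(a) = 2*a*(379 + a) (q(a) = (2*a)*(379 + a) = 2*a*(379 + a))
1/q(w(z, 29)) = 1/(2*3*(379 + 3)) = 1/(2*3*382) = 1/2292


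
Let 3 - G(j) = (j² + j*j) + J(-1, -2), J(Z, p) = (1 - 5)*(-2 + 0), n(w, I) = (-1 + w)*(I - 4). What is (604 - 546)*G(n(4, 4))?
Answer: -290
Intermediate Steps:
n(w, I) = (-1 + w)*(-4 + I)
J(Z, p) = 8 (J(Z, p) = -4*(-2) = 8)
G(j) = -5 - 2*j² (G(j) = 3 - ((j² + j*j) + 8) = 3 - ((j² + j²) + 8) = 3 - (2*j² + 8) = 3 - (8 + 2*j²) = 3 + (-8 - 2*j²) = -5 - 2*j²)
(604 - 546)*G(n(4, 4)) = (604 - 546)*(-5 - 2*(4 - 1*4 - 4*4 + 4*4)²) = 58*(-5 - 2*(4 - 4 - 16 + 16)²) = 58*(-5 - 2*0²) = 58*(-5 - 2*0) = 58*(-5 + 0) = 58*(-5) = -290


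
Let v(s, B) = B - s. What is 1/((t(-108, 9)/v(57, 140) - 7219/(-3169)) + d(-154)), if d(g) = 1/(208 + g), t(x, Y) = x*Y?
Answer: -14203458/133715887 ≈ -0.10622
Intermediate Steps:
t(x, Y) = Y*x
1/((t(-108, 9)/v(57, 140) - 7219/(-3169)) + d(-154)) = 1/(((9*(-108))/(140 - 1*57) - 7219/(-3169)) + 1/(208 - 154)) = 1/((-972/(140 - 57) - 7219*(-1/3169)) + 1/54) = 1/((-972/83 + 7219/3169) + 1/54) = 1/(-2481091/263027 + 1/54) = 1/(-133715887/14203458) = -14203458/133715887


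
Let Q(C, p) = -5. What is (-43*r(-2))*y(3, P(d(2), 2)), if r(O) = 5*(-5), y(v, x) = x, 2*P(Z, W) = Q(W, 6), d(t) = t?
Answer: -5375/2 ≈ -2687.5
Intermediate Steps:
P(Z, W) = -5/2 (P(Z, W) = (½)*(-5) = -5/2)
r(O) = -25
(-43*r(-2))*y(3, P(d(2), 2)) = -43*(-25)*(-5/2) = 1075*(-5/2) = -5375/2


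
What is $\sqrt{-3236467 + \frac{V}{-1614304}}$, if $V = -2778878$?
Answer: $\frac{i \sqrt{131783677909127615}}{201788} \approx 1799.0 i$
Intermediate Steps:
$\sqrt{-3236467 + \frac{V}{-1614304}} = \sqrt{-3236467 - \frac{2778878}{-1614304}} = \sqrt{-3236467 - - \frac{1389439}{807152}} = \sqrt{-3236467 + \frac{1389439}{807152}} = \sqrt{- \frac{2612319422545}{807152}} = \frac{i \sqrt{131783677909127615}}{201788}$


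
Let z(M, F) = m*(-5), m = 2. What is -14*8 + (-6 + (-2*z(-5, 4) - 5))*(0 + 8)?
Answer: -40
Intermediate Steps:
z(M, F) = -10 (z(M, F) = 2*(-5) = -10)
-14*8 + (-6 + (-2*z(-5, 4) - 5))*(0 + 8) = -14*8 + (-6 + (-2*(-10) - 5))*(0 + 8) = -112 + (-6 + (20 - 5))*8 = -112 + (-6 + 15)*8 = -112 + 9*8 = -112 + 72 = -40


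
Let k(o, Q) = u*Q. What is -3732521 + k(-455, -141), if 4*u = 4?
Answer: -3732662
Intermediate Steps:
u = 1 (u = (1/4)*4 = 1)
k(o, Q) = Q (k(o, Q) = 1*Q = Q)
-3732521 + k(-455, -141) = -3732521 - 141 = -3732662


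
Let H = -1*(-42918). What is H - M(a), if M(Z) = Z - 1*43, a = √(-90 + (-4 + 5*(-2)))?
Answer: 42961 - 2*I*√26 ≈ 42961.0 - 10.198*I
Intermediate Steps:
H = 42918
a = 2*I*√26 (a = √(-90 + (-4 - 10)) = √(-90 - 14) = √(-104) = 2*I*√26 ≈ 10.198*I)
M(Z) = -43 + Z (M(Z) = Z - 43 = -43 + Z)
H - M(a) = 42918 - (-43 + 2*I*√26) = 42918 + (43 - 2*I*√26) = 42961 - 2*I*√26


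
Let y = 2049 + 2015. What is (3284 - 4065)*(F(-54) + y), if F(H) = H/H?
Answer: -3174765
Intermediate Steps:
F(H) = 1
y = 4064
(3284 - 4065)*(F(-54) + y) = (3284 - 4065)*(1 + 4064) = -781*4065 = -3174765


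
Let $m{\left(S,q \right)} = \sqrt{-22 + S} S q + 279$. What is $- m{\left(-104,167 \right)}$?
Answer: $-279 + 52104 i \sqrt{14} \approx -279.0 + 1.9496 \cdot 10^{5} i$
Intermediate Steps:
$m{\left(S,q \right)} = 279 + S q \sqrt{-22 + S}$ ($m{\left(S,q \right)} = S \sqrt{-22 + S} q + 279 = S q \sqrt{-22 + S} + 279 = 279 + S q \sqrt{-22 + S}$)
$- m{\left(-104,167 \right)} = - (279 - 17368 \sqrt{-22 - 104}) = - (279 - 17368 \sqrt{-126}) = - (279 - 17368 \cdot 3 i \sqrt{14}) = - (279 - 52104 i \sqrt{14}) = -279 + 52104 i \sqrt{14}$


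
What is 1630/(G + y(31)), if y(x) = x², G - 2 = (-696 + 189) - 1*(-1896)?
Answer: 815/1176 ≈ 0.69303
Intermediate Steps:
G = 1391 (G = 2 + ((-696 + 189) - 1*(-1896)) = 2 + (-507 + 1896) = 2 + 1389 = 1391)
1630/(G + y(31)) = 1630/(1391 + 31²) = 1630/(1391 + 961) = 1630/2352 = 1630*(1/2352) = 815/1176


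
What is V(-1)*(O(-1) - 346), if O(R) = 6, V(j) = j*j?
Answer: -340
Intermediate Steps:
V(j) = j**2
V(-1)*(O(-1) - 346) = (-1)**2*(6 - 346) = 1*(-340) = -340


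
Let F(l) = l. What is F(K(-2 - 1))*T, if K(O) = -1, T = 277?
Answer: -277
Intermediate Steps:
F(K(-2 - 1))*T = -1*277 = -277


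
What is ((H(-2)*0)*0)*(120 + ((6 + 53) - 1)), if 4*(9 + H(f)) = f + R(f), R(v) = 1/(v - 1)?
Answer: 0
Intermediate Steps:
R(v) = 1/(-1 + v)
H(f) = -9 + f/4 + 1/(4*(-1 + f)) (H(f) = -9 + (f + 1/(-1 + f))/4 = -9 + (f/4 + 1/(4*(-1 + f))) = -9 + f/4 + 1/(4*(-1 + f)))
((H(-2)*0)*0)*(120 + ((6 + 53) - 1)) = ((((1 + (-1 - 2)*(-36 - 2))/(4*(-1 - 2)))*0)*0)*(120 + ((6 + 53) - 1)) = ((((1/4)*(1 - 3*(-38))/(-3))*0)*0)*(120 + (59 - 1)) = ((((1/4)*(-1/3)*(1 + 114))*0)*0)*(120 + 58) = ((((1/4)*(-1/3)*115)*0)*0)*178 = (-115/12*0*0)*178 = (0*0)*178 = 0*178 = 0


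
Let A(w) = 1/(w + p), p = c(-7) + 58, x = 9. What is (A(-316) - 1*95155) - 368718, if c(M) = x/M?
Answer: -841929502/1815 ≈ -4.6387e+5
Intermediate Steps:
c(M) = 9/M
p = 397/7 (p = 9/(-7) + 58 = 9*(-1/7) + 58 = -9/7 + 58 = 397/7 ≈ 56.714)
A(w) = 1/(397/7 + w) (A(w) = 1/(w + 397/7) = 1/(397/7 + w))
(A(-316) - 1*95155) - 368718 = (7/(397 + 7*(-316)) - 1*95155) - 368718 = (7/(397 - 2212) - 95155) - 368718 = (7/(-1815) - 95155) - 368718 = (7*(-1/1815) - 95155) - 368718 = (-7/1815 - 95155) - 368718 = -172706332/1815 - 368718 = -841929502/1815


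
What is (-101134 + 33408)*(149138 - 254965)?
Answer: 7167239402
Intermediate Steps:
(-101134 + 33408)*(149138 - 254965) = -67726*(-105827) = 7167239402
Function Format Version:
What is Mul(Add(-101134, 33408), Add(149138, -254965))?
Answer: 7167239402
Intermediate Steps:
Mul(Add(-101134, 33408), Add(149138, -254965)) = Mul(-67726, -105827) = 7167239402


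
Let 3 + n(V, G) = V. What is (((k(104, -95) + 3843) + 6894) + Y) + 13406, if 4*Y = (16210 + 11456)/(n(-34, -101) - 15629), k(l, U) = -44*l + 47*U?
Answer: 157720677/10444 ≈ 15102.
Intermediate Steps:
n(V, G) = -3 + V
Y = -4611/10444 (Y = ((16210 + 11456)/((-3 - 34) - 15629))/4 = (27666/(-37 - 15629))/4 = (27666/(-15666))/4 = (27666*(-1/15666))/4 = (¼)*(-4611/2611) = -4611/10444 ≈ -0.44150)
(((k(104, -95) + 3843) + 6894) + Y) + 13406 = ((((-44*104 + 47*(-95)) + 3843) + 6894) - 4611/10444) + 13406 = ((((-4576 - 4465) + 3843) + 6894) - 4611/10444) + 13406 = (((-9041 + 3843) + 6894) - 4611/10444) + 13406 = ((-5198 + 6894) - 4611/10444) + 13406 = (1696 - 4611/10444) + 13406 = 17708413/10444 + 13406 = 157720677/10444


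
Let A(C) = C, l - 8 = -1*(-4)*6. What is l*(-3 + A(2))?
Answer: -32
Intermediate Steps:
l = 32 (l = 8 - 1*(-4)*6 = 8 + 4*6 = 8 + 24 = 32)
l*(-3 + A(2)) = 32*(-3 + 2) = 32*(-1) = -32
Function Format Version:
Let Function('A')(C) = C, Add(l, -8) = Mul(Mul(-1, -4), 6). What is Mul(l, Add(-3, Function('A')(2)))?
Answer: -32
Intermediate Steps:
l = 32 (l = Add(8, Mul(Mul(-1, -4), 6)) = Add(8, Mul(4, 6)) = Add(8, 24) = 32)
Mul(l, Add(-3, Function('A')(2))) = Mul(32, Add(-3, 2)) = Mul(32, -1) = -32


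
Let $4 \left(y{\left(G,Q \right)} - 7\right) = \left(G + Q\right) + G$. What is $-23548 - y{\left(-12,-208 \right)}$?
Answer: $-23497$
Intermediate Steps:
$y{\left(G,Q \right)} = 7 + \frac{G}{2} + \frac{Q}{4}$ ($y{\left(G,Q \right)} = 7 + \frac{\left(G + Q\right) + G}{4} = 7 + \frac{Q + 2 G}{4} = 7 + \left(\frac{G}{2} + \frac{Q}{4}\right) = 7 + \frac{G}{2} + \frac{Q}{4}$)
$-23548 - y{\left(-12,-208 \right)} = -23548 - \left(7 + \frac{1}{2} \left(-12\right) + \frac{1}{4} \left(-208\right)\right) = -23548 - \left(7 - 6 - 52\right) = -23548 - -51 = -23548 + 51 = -23497$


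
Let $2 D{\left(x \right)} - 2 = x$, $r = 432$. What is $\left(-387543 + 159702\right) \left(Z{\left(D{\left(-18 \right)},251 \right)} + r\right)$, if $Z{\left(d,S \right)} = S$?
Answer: $-155615403$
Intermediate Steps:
$D{\left(x \right)} = 1 + \frac{x}{2}$
$\left(-387543 + 159702\right) \left(Z{\left(D{\left(-18 \right)},251 \right)} + r\right) = \left(-387543 + 159702\right) \left(251 + 432\right) = \left(-227841\right) 683 = -155615403$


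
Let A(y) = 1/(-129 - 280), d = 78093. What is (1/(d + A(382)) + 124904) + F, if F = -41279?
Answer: 2670985510909/31940036 ≈ 83625.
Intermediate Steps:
A(y) = -1/409 (A(y) = 1/(-409) = -1/409)
(1/(d + A(382)) + 124904) + F = (1/(78093 - 1/409) + 124904) - 41279 = (1/(31940036/409) + 124904) - 41279 = (409/31940036 + 124904) - 41279 = 3989438256953/31940036 - 41279 = 2670985510909/31940036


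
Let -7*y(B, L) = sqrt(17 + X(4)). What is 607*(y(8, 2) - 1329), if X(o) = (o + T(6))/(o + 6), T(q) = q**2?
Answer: -806703 - 607*sqrt(21)/7 ≈ -8.0710e+5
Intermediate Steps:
X(o) = (36 + o)/(6 + o) (X(o) = (o + 6**2)/(o + 6) = (o + 36)/(6 + o) = (36 + o)/(6 + o))
y(B, L) = -sqrt(21)/7 (y(B, L) = -sqrt(17 + (36 + 4)/(6 + 4))/7 = -sqrt(17 + 40/10)/7 = -sqrt(17 + (1/10)*40)/7 = -sqrt(17 + 4)/7 = -sqrt(21)/7)
607*(y(8, 2) - 1329) = 607*(-sqrt(21)/7 - 1329) = 607*(-1329 - sqrt(21)/7) = -806703 - 607*sqrt(21)/7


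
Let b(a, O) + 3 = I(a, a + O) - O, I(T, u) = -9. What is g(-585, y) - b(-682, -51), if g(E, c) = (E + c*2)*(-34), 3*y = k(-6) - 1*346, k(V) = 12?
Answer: 82265/3 ≈ 27422.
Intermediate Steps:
b(a, O) = -12 - O (b(a, O) = -3 + (-9 - O) = -12 - O)
y = -334/3 (y = (12 - 1*346)/3 = (12 - 346)/3 = (⅓)*(-334) = -334/3 ≈ -111.33)
g(E, c) = -68*c - 34*E (g(E, c) = (E + 2*c)*(-34) = -68*c - 34*E)
g(-585, y) - b(-682, -51) = (-68*(-334/3) - 34*(-585)) - (-12 - 1*(-51)) = (22712/3 + 19890) - (-12 + 51) = 82382/3 - 1*39 = 82382/3 - 39 = 82265/3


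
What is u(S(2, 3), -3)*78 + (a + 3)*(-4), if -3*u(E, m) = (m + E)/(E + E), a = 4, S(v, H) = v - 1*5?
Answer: -54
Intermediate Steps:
S(v, H) = -5 + v (S(v, H) = v - 5 = -5 + v)
u(E, m) = -(E + m)/(6*E) (u(E, m) = -(m + E)/(3*(E + E)) = -(E + m)/(3*(2*E)) = -(E + m)*1/(2*E)/3 = -(E + m)/(6*E))
u(S(2, 3), -3)*78 + (a + 3)*(-4) = ((-(-5 + 2) - 1*(-3))/(6*(-5 + 2)))*78 + (4 + 3)*(-4) = ((⅙)*(-1*(-3) + 3)/(-3))*78 + 7*(-4) = ((⅙)*(-⅓)*(3 + 3))*78 - 28 = ((⅙)*(-⅓)*6)*78 - 28 = -⅓*78 - 28 = -26 - 28 = -54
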